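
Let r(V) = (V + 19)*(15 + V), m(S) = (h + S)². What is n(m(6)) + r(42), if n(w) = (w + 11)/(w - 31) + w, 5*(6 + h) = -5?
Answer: 17388/5 ≈ 3477.6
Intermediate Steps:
h = -7 (h = -6 + (⅕)*(-5) = -6 - 1 = -7)
m(S) = (-7 + S)²
r(V) = (15 + V)*(19 + V) (r(V) = (19 + V)*(15 + V) = (15 + V)*(19 + V))
n(w) = w + (11 + w)/(-31 + w) (n(w) = (11 + w)/(-31 + w) + w = w + (11 + w)/(-31 + w))
n(m(6)) + r(42) = (11 + ((-7 + 6)²)² - 30*(-7 + 6)²)/(-31 + (-7 + 6)²) + (285 + 42² + 34*42) = (11 + ((-1)²)² - 30*(-1)²)/(-31 + (-1)²) + (285 + 1764 + 1428) = (11 + 1² - 30*1)/(-31 + 1) + 3477 = (11 + 1 - 30)/(-30) + 3477 = -1/30*(-18) + 3477 = ⅗ + 3477 = 17388/5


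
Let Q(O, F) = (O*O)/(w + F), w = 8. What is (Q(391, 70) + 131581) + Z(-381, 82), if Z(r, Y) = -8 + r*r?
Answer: 21738133/78 ≈ 2.7869e+5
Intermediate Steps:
Q(O, F) = O²/(8 + F) (Q(O, F) = (O*O)/(8 + F) = O²/(8 + F))
Z(r, Y) = -8 + r²
(Q(391, 70) + 131581) + Z(-381, 82) = (391²/(8 + 70) + 131581) + (-8 + (-381)²) = (152881/78 + 131581) + (-8 + 145161) = (152881*(1/78) + 131581) + 145153 = (152881/78 + 131581) + 145153 = 10416199/78 + 145153 = 21738133/78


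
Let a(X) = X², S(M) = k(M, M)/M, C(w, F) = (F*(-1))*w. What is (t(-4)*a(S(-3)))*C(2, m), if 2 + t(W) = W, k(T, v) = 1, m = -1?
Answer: -4/3 ≈ -1.3333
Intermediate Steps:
C(w, F) = -F*w (C(w, F) = (-F)*w = -F*w)
S(M) = 1/M
t(W) = -2 + W
(t(-4)*a(S(-3)))*C(2, m) = ((-2 - 4)*(1/(-3))²)*(-1*(-1)*2) = -6*(-⅓)²*2 = -6*⅑*2 = -⅔*2 = -4/3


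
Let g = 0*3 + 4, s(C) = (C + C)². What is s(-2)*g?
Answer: 64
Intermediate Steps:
s(C) = 4*C² (s(C) = (2*C)² = 4*C²)
g = 4 (g = 0 + 4 = 4)
s(-2)*g = (4*(-2)²)*4 = (4*4)*4 = 16*4 = 64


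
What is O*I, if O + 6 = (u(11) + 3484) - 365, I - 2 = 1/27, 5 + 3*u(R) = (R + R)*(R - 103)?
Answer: 402050/81 ≈ 4963.6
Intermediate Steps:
u(R) = -5/3 + 2*R*(-103 + R)/3 (u(R) = -5/3 + ((R + R)*(R - 103))/3 = -5/3 + ((2*R)*(-103 + R))/3 = -5/3 + (2*R*(-103 + R))/3 = -5/3 + 2*R*(-103 + R)/3)
I = 55/27 (I = 2 + 1/27 = 55/27 ≈ 2.0370)
O = 7310/3 (O = -6 + (((-5/3 - 206/3*11 + (⅔)*11²) + 3484) - 365) = -6 + (((-5/3 - 2266/3 + (⅔)*121) + 3484) - 365) = -6 + (((-5/3 - 2266/3 + 242/3) + 3484) - 365) = -6 + ((-2029/3 + 3484) - 365) = -6 + (8423/3 - 365) = -6 + 7328/3 = 7310/3 ≈ 2436.7)
O*I = (7310/3)*(55/27) = 402050/81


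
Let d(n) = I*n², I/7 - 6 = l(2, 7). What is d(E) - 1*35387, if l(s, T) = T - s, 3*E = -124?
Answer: 865469/9 ≈ 96163.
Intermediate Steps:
E = -124/3 (E = (⅓)*(-124) = -124/3 ≈ -41.333)
I = 77 (I = 42 + 7*(7 - 1*2) = 42 + 7*(7 - 2) = 42 + 7*5 = 42 + 35 = 77)
d(n) = 77*n²
d(E) - 1*35387 = 77*(-124/3)² - 1*35387 = 77*(15376/9) - 35387 = 1183952/9 - 35387 = 865469/9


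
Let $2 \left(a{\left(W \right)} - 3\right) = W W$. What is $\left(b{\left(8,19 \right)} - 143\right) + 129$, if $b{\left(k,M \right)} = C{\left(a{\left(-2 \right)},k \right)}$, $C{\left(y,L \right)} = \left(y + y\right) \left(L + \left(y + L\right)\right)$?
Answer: $196$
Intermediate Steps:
$a{\left(W \right)} = 3 + \frac{W^{2}}{2}$ ($a{\left(W \right)} = 3 + \frac{W W}{2} = 3 + \frac{W^{2}}{2}$)
$C{\left(y,L \right)} = 2 y \left(y + 2 L\right)$ ($C{\left(y,L \right)} = 2 y \left(L + \left(L + y\right)\right) = 2 y \left(y + 2 L\right)$)
$b{\left(k,M \right)} = 50 + 20 k$ ($b{\left(k,M \right)} = 2 \left(3 + \frac{\left(-2\right)^{2}}{2}\right) \left(\left(3 + \frac{\left(-2\right)^{2}}{2}\right) + 2 k\right) = 2 \left(3 + \frac{1}{2} \cdot 4\right) \left(\left(3 + \frac{1}{2} \cdot 4\right) + 2 k\right) = 2 \left(3 + 2\right) \left(\left(3 + 2\right) + 2 k\right) = 2 \cdot 5 \left(5 + 2 k\right) = 50 + 20 k$)
$\left(b{\left(8,19 \right)} - 143\right) + 129 = \left(\left(50 + 20 \cdot 8\right) - 143\right) + 129 = \left(\left(50 + 160\right) - 143\right) + 129 = \left(210 - 143\right) + 129 = 67 + 129 = 196$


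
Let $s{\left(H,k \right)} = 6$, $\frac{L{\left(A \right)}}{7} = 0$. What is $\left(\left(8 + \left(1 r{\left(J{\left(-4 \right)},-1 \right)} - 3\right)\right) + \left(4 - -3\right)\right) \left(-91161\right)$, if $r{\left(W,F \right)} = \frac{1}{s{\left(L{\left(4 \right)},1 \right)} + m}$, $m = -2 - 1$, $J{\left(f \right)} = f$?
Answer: $-1124319$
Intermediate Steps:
$m = -3$
$L{\left(A \right)} = 0$ ($L{\left(A \right)} = 7 \cdot 0 = 0$)
$r{\left(W,F \right)} = \frac{1}{3}$ ($r{\left(W,F \right)} = \frac{1}{6 - 3} = \frac{1}{3}$)
$\left(\left(8 + \left(1 r{\left(J{\left(-4 \right)},-1 \right)} - 3\right)\right) + \left(4 - -3\right)\right) \left(-91161\right) = \left(\left(8 + \left(1 \cdot \frac{1}{3} - 3\right)\right) + \left(4 - -3\right)\right) \left(-91161\right) = \left(\left(8 + \left(\frac{1}{3} - 3\right)\right) + \left(4 + 3\right)\right) \left(-91161\right) = \left(\left(8 - \frac{8}{3}\right) + 7\right) \left(-91161\right) = \left(\frac{16}{3} + 7\right) \left(-91161\right) = \frac{37}{3} \left(-91161\right) = -1124319$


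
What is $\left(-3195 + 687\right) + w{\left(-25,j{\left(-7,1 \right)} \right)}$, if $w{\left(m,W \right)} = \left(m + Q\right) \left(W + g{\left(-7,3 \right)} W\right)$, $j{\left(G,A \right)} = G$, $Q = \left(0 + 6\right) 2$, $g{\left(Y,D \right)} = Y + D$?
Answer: $-2781$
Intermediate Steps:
$g{\left(Y,D \right)} = D + Y$
$Q = 12$ ($Q = 6 \cdot 2 = 12$)
$w{\left(m,W \right)} = - 3 W \left(12 + m\right)$ ($w{\left(m,W \right)} = \left(m + 12\right) \left(W + \left(3 - 7\right) W\right) = \left(12 + m\right) \left(W - 4 W\right) = \left(12 + m\right) \left(- 3 W\right) = - 3 W \left(12 + m\right)$)
$\left(-3195 + 687\right) + w{\left(-25,j{\left(-7,1 \right)} \right)} = \left(-3195 + 687\right) + 3 \left(-7\right) \left(-12 - -25\right) = -2508 + 3 \left(-7\right) \left(-12 + 25\right) = -2508 + 3 \left(-7\right) 13 = -2508 - 273 = -2781$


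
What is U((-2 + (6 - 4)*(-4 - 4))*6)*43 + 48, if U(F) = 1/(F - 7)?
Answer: 5477/115 ≈ 47.626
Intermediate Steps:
U(F) = 1/(-7 + F)
U((-2 + (6 - 4)*(-4 - 4))*6)*43 + 48 = 43/(-7 + (-2 + (6 - 4)*(-4 - 4))*6) + 48 = 43/(-7 + (-2 + 2*(-8))*6) + 48 = 43/(-7 + (-2 - 16)*6) + 48 = 43/(-7 - 18*6) + 48 = 43/(-7 - 108) + 48 = 43/(-115) + 48 = -1/115*43 + 48 = -43/115 + 48 = 5477/115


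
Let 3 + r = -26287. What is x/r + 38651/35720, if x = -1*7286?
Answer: 127639071/93907880 ≈ 1.3592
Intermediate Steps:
r = -26290 (r = -3 - 26287 = -26290)
x = -7286
x/r + 38651/35720 = -7286/(-26290) + 38651/35720 = -7286*(-1/26290) + 38651*(1/35720) = 3643/13145 + 38651/35720 = 127639071/93907880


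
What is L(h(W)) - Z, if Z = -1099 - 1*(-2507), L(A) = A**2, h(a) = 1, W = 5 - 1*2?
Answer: -1407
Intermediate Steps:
W = 3 (W = 5 - 2 = 3)
Z = 1408 (Z = -1099 + 2507 = 1408)
L(h(W)) - Z = 1**2 - 1*1408 = 1 - 1408 = -1407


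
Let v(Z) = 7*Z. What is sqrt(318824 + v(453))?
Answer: sqrt(321995) ≈ 567.45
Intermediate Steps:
sqrt(318824 + v(453)) = sqrt(318824 + 7*453) = sqrt(318824 + 3171) = sqrt(321995)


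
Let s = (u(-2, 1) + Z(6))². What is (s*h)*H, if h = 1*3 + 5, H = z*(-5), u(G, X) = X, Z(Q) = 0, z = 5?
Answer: -200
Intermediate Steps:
s = 1 (s = (1 + 0)² = 1² = 1)
H = -25 (H = 5*(-5) = -25)
h = 8 (h = 3 + 5 = 8)
(s*h)*H = (1*8)*(-25) = 8*(-25) = -200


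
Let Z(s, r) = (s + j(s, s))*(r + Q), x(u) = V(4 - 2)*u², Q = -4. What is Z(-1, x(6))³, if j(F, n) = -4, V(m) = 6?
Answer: -1191016000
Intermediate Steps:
x(u) = 6*u²
Z(s, r) = (-4 + r)*(-4 + s) (Z(s, r) = (s - 4)*(r - 4) = (-4 + s)*(-4 + r) = (-4 + r)*(-4 + s))
Z(-1, x(6))³ = (16 - 24*6² - 4*(-1) + (6*6²)*(-1))³ = (16 - 24*36 + 4 + (6*36)*(-1))³ = (16 - 4*216 + 4 + 216*(-1))³ = (16 - 864 + 4 - 216)³ = (-1060)³ = -1191016000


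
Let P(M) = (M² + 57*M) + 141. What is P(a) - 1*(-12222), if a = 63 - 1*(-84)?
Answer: 42351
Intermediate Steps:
a = 147 (a = 63 + 84 = 147)
P(M) = 141 + M² + 57*M
P(a) - 1*(-12222) = (141 + 147² + 57*147) - 1*(-12222) = (141 + 21609 + 8379) + 12222 = 30129 + 12222 = 42351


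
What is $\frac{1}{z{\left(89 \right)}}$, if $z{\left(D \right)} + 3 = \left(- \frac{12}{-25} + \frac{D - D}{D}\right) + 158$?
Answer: $\frac{25}{3887} \approx 0.0064317$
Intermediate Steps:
$z{\left(D \right)} = \frac{3887}{25}$ ($z{\left(D \right)} = -3 + \left(\left(- \frac{12}{-25} + \frac{D - D}{D}\right) + 158\right) = -3 + \left(\left(\left(-12\right) \left(- \frac{1}{25}\right) + \frac{0}{D}\right) + 158\right) = -3 + \left(\left(\frac{12}{25} + 0\right) + 158\right) = -3 + \left(\frac{12}{25} + 158\right) = -3 + \frac{3962}{25} = \frac{3887}{25}$)
$\frac{1}{z{\left(89 \right)}} = \frac{1}{\frac{3887}{25}} = \frac{25}{3887}$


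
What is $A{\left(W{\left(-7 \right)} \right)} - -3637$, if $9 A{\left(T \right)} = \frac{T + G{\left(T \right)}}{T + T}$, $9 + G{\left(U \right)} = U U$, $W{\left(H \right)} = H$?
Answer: $\frac{152743}{42} \approx 3636.7$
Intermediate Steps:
$G{\left(U \right)} = -9 + U^{2}$ ($G{\left(U \right)} = -9 + U U = -9 + U^{2}$)
$A{\left(T \right)} = \frac{-9 + T + T^{2}}{18 T}$ ($A{\left(T \right)} = \frac{\left(T + \left(-9 + T^{2}\right)\right) \frac{1}{T + T}}{9} = \frac{\left(-9 + T + T^{2}\right) \frac{1}{2 T}}{9} = \frac{\frac{1}{2} \frac{1}{T} \left(-9 + T + T^{2}\right)}{9} = \frac{-9 + T + T^{2}}{18 T}$)
$A{\left(W{\left(-7 \right)} \right)} - -3637 = \frac{-9 - 7 + \left(-7\right)^{2}}{18 \left(-7\right)} - -3637 = \frac{1}{18} \left(- \frac{1}{7}\right) \left(-9 - 7 + 49\right) + 3637 = \frac{1}{18} \left(- \frac{1}{7}\right) 33 + 3637 = - \frac{11}{42} + 3637 = \frac{152743}{42}$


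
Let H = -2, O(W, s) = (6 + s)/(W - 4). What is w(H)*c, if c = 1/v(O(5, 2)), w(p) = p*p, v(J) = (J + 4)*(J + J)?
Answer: 1/48 ≈ 0.020833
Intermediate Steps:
O(W, s) = (6 + s)/(-4 + W)
v(J) = 2*J*(4 + J) (v(J) = (4 + J)*(2*J) = 2*J*(4 + J))
w(p) = p²
c = 1/192 (c = 1/(2*((6 + 2)/(-4 + 5))*(4 + (6 + 2)/(-4 + 5))) = 1/(2*(8/1)*(4 + 8/1)) = 1/(2*(1*8)*(4 + 1*8)) = 1/(2*8*(4 + 8)) = 1/(2*8*12) = 1/192 ≈ 0.0052083)
w(H)*c = (-2)²*(1/192) = 4*(1/192) = 1/48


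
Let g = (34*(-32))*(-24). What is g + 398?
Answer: 26510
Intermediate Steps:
g = 26112 (g = -1088*(-24) = 26112)
g + 398 = 26112 + 398 = 26510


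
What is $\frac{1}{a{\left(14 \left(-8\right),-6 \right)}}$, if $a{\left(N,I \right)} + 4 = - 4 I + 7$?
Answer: $\frac{1}{27} \approx 0.037037$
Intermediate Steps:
$a{\left(N,I \right)} = 3 - 4 I$ ($a{\left(N,I \right)} = -4 - \left(-7 + 4 I\right) = 3 - 4 I$)
$\frac{1}{a{\left(14 \left(-8\right),-6 \right)}} = \frac{1}{3 - -24} = \frac{1}{3 + 24} = \frac{1}{27}$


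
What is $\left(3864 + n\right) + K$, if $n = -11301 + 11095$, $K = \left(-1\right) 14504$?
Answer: $-10846$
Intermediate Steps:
$K = -14504$
$n = -206$
$\left(3864 + n\right) + K = \left(3864 - 206\right) - 14504 = 3658 - 14504 = -10846$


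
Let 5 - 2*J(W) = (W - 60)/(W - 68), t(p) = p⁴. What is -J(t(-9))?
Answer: -12982/6493 ≈ -1.9994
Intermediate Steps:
J(W) = 5/2 - (-60 + W)/(2*(-68 + W)) (J(W) = 5/2 - (W - 60)/(2*(W - 68)) = 5/2 - (-60 + W)/(2*(-68 + W)))
-J(t(-9)) = -2*(-70 + (-9)⁴)/(-68 + (-9)⁴) = -2*(-70 + 6561)/(-68 + 6561) = -2*6491/6493 = -1*12982/6493 = -12982/6493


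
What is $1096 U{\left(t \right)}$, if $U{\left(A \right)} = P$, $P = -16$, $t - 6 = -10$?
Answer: $-17536$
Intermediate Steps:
$t = -4$ ($t = 6 - 10 = -4$)
$U{\left(A \right)} = -16$
$1096 U{\left(t \right)} = 1096 \left(-16\right) = -17536$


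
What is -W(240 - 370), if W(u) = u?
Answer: 130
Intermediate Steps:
-W(240 - 370) = -(240 - 370) = -1*(-130) = 130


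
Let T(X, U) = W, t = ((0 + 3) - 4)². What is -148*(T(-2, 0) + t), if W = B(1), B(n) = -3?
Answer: 296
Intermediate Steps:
t = 1 (t = (3 - 4)² = (-1)² = 1)
W = -3
T(X, U) = -3
-148*(T(-2, 0) + t) = -148*(-3 + 1) = -148*(-2) = 296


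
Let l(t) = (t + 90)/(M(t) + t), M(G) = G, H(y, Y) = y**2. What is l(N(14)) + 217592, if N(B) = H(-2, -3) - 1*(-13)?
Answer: 7398235/34 ≈ 2.1760e+5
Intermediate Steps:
N(B) = 17 (N(B) = (-2)**2 - 1*(-13) = 4 + 13 = 17)
l(t) = (90 + t)/(2*t) (l(t) = (t + 90)/(t + t) = (90 + t)/((2*t)) = (90 + t)*(1/(2*t)) = (90 + t)/(2*t))
l(N(14)) + 217592 = (1/2)*(90 + 17)/17 + 217592 = (1/2)*(1/17)*107 + 217592 = 107/34 + 217592 = 7398235/34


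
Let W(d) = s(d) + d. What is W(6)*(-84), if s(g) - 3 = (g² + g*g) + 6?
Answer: -7308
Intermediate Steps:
s(g) = 9 + 2*g² (s(g) = 3 + ((g² + g*g) + 6) = 3 + ((g² + g²) + 6) = 3 + (2*g² + 6) = 3 + (6 + 2*g²) = 9 + 2*g²)
W(d) = 9 + d + 2*d² (W(d) = (9 + 2*d²) + d = 9 + d + 2*d²)
W(6)*(-84) = (9 + 6 + 2*6²)*(-84) = (9 + 6 + 2*36)*(-84) = (9 + 6 + 72)*(-84) = 87*(-84) = -7308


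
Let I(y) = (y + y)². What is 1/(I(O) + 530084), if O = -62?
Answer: 1/545460 ≈ 1.8333e-6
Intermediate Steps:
I(y) = 4*y² (I(y) = (2*y)² = 4*y²)
1/(I(O) + 530084) = 1/(4*(-62)² + 530084) = 1/(4*3844 + 530084) = 1/(15376 + 530084) = 1/545460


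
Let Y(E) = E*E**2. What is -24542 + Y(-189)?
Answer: -6775811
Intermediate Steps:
Y(E) = E**3
-24542 + Y(-189) = -24542 + (-189)**3 = -24542 - 6751269 = -6775811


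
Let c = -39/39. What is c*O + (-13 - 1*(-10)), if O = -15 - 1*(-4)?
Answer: 8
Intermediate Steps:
c = -1 (c = -39*1/39 = -1)
O = -11 (O = -15 + 4 = -11)
c*O + (-13 - 1*(-10)) = -1*(-11) + (-13 - 1*(-10)) = 11 + (-13 + 10) = 11 - 3 = 8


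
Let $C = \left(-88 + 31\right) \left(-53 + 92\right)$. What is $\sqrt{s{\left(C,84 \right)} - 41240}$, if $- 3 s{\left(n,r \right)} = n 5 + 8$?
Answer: $\frac{i \sqrt{337839}}{3} \approx 193.75 i$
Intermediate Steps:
$C = -2223$ ($C = \left(-57\right) 39 = -2223$)
$s{\left(n,r \right)} = - \frac{8}{3} - \frac{5 n}{3}$ ($s{\left(n,r \right)} = - \frac{n 5 + 8}{3} = - \frac{5 n + 8}{3} = - \frac{8 + 5 n}{3} = - \frac{8}{3} - \frac{5 n}{3}$)
$\sqrt{s{\left(C,84 \right)} - 41240} = \sqrt{\left(- \frac{8}{3} - -3705\right) - 41240} = \sqrt{\left(- \frac{8}{3} + 3705\right) - 41240} = \sqrt{\frac{11107}{3} - 41240} = \sqrt{- \frac{112613}{3}} = \frac{i \sqrt{337839}}{3}$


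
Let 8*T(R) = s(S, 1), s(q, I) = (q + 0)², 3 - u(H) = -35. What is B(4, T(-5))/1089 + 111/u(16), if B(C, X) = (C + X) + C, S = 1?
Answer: 484751/165528 ≈ 2.9285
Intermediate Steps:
u(H) = 38 (u(H) = 3 - 1*(-35) = 3 + 35 = 38)
s(q, I) = q²
T(R) = ⅛ (T(R) = (⅛)*1² = (⅛)*1 = ⅛)
B(C, X) = X + 2*C
B(4, T(-5))/1089 + 111/u(16) = (⅛ + 2*4)/1089 + 111/38 = (⅛ + 8)*(1/1089) + 111*(1/38) = (65/8)*(1/1089) + 111/38 = 65/8712 + 111/38 = 484751/165528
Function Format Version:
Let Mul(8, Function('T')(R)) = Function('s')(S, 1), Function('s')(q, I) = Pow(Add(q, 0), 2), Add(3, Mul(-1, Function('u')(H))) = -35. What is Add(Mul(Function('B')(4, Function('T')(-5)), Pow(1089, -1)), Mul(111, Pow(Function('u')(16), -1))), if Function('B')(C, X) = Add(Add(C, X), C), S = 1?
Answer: Rational(484751, 165528) ≈ 2.9285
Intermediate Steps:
Function('u')(H) = 38 (Function('u')(H) = Add(3, Mul(-1, -35)) = Add(3, 35) = 38)
Function('s')(q, I) = Pow(q, 2)
Function('T')(R) = Rational(1, 8) (Function('T')(R) = Mul(Rational(1, 8), Pow(1, 2)) = Mul(Rational(1, 8), 1) = Rational(1, 8))
Function('B')(C, X) = Add(X, Mul(2, C))
Add(Mul(Function('B')(4, Function('T')(-5)), Pow(1089, -1)), Mul(111, Pow(Function('u')(16), -1))) = Add(Mul(Add(Rational(1, 8), Mul(2, 4)), Pow(1089, -1)), Mul(111, Pow(38, -1))) = Add(Mul(Add(Rational(1, 8), 8), Rational(1, 1089)), Mul(111, Rational(1, 38))) = Add(Mul(Rational(65, 8), Rational(1, 1089)), Rational(111, 38)) = Add(Rational(65, 8712), Rational(111, 38)) = Rational(484751, 165528)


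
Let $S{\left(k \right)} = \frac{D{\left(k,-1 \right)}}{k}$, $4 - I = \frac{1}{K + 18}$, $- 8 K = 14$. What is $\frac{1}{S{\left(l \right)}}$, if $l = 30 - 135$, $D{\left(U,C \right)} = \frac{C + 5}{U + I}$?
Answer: $\frac{137949}{52} \approx 2652.9$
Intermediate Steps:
$K = - \frac{7}{4}$ ($K = \left(- \frac{1}{8}\right) 14 = - \frac{7}{4} \approx -1.75$)
$I = \frac{256}{65}$ ($I = 4 - \frac{1}{- \frac{7}{4} + 18} = 4 - \frac{1}{\frac{65}{4}} = 4 - \frac{4}{65} = \frac{256}{65} \approx 3.9385$)
$D{\left(U,C \right)} = \frac{5 + C}{\frac{256}{65} + U}$ ($D{\left(U,C \right)} = \frac{C + 5}{U + \frac{256}{65}} = \frac{5 + C}{\frac{256}{65} + U}$)
$l = -105$ ($l = 30 - 135 = -105$)
$S{\left(k \right)} = \frac{260}{k \left(256 + 65 k\right)}$ ($S{\left(k \right)} = \frac{65 \frac{1}{256 + 65 k} \left(5 - 1\right)}{k} = \frac{65 \frac{1}{256 + 65 k} 4}{k} = \frac{260 \frac{1}{256 + 65 k}}{k} = \frac{260}{k \left(256 + 65 k\right)}$)
$\frac{1}{S{\left(l \right)}} = \frac{1}{260 \frac{1}{-105} \frac{1}{256 + 65 \left(-105\right)}} = \frac{1}{260 \left(- \frac{1}{105}\right) \frac{1}{256 - 6825}} = \frac{1}{260 \left(- \frac{1}{105}\right) \frac{1}{-6569}} = \frac{1}{260 \left(- \frac{1}{105}\right) \left(- \frac{1}{6569}\right)} = \frac{1}{\frac{52}{137949}} = \frac{137949}{52}$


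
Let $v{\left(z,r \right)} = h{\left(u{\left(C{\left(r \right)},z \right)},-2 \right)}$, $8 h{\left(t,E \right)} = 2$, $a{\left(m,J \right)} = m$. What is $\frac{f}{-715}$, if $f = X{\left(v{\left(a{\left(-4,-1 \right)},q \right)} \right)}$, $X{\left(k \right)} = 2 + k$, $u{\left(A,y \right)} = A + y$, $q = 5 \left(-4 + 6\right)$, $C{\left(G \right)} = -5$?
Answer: $- \frac{9}{2860} \approx -0.0031469$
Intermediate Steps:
$q = 10$ ($q = 5 \cdot 2 = 10$)
$h{\left(t,E \right)} = \frac{1}{4}$ ($h{\left(t,E \right)} = \frac{1}{8} \cdot 2 = \frac{1}{4}$)
$v{\left(z,r \right)} = \frac{1}{4}$
$f = \frac{9}{4}$ ($f = 2 + \frac{1}{4} = \frac{9}{4} \approx 2.25$)
$\frac{f}{-715} = \frac{9}{4 \left(-715\right)} = \frac{9}{4} \left(- \frac{1}{715}\right) = - \frac{9}{2860}$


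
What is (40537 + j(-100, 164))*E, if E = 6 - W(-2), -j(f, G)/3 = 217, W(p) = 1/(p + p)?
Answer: 498575/2 ≈ 2.4929e+5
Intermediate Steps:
W(p) = 1/(2*p)
j(f, G) = -651 (j(f, G) = -3*217 = -651)
E = 25/4 (E = 6 - 1/(2*(-2)) = 6 - (-1)/(2*2) = 6 - 1*(-¼) = 6 + ¼ = 25/4 ≈ 6.2500)
(40537 + j(-100, 164))*E = (40537 - 651)*(25/4) = 39886*(25/4) = 498575/2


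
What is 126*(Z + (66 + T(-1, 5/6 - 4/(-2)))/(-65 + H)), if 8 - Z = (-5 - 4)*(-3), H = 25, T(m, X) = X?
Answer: -104433/40 ≈ -2610.8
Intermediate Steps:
Z = -19 (Z = 8 - (-5 - 4)*(-3) = 8 - (-9)*(-3) = 8 - 1*27 = 8 - 27 = -19)
126*(Z + (66 + T(-1, 5/6 - 4/(-2)))/(-65 + H)) = 126*(-19 + (66 + (5/6 - 4/(-2)))/(-65 + 25)) = 126*(-19 + (66 + (5*(1/6) - 4*(-1/2)))/(-40)) = 126*(-19 + (66 + (5/6 + 2))*(-1/40)) = 126*(-19 + (66 + 17/6)*(-1/40)) = 126*(-19 + (413/6)*(-1/40)) = 126*(-19 - 413/240) = 126*(-4973/240) = -104433/40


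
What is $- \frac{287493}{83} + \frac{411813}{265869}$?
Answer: $- \frac{8489032882}{2451903} \approx -3462.2$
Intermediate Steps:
$- \frac{287493}{83} + \frac{411813}{265869} = \left(-287493\right) \frac{1}{83} + 411813 \cdot \frac{1}{265869} = - \frac{287493}{83} + \frac{45757}{29541} = - \frac{8489032882}{2451903}$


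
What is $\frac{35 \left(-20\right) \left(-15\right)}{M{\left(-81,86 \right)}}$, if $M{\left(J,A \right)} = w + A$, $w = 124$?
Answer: $50$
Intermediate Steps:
$M{\left(J,A \right)} = 124 + A$
$\frac{35 \left(-20\right) \left(-15\right)}{M{\left(-81,86 \right)}} = \frac{35 \left(-20\right) \left(-15\right)}{124 + 86} = \frac{\left(-700\right) \left(-15\right)}{210} = 10500 \cdot \frac{1}{210} = 50$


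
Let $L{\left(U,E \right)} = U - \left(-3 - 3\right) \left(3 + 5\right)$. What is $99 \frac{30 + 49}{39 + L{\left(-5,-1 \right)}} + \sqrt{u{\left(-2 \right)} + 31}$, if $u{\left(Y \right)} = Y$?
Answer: $\frac{7821}{82} + \sqrt{29} \approx 100.76$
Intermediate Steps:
$L{\left(U,E \right)} = 48 + U$ ($L{\left(U,E \right)} = U - \left(-6\right) 8 = U - -48 = U + 48 = 48 + U$)
$99 \frac{30 + 49}{39 + L{\left(-5,-1 \right)}} + \sqrt{u{\left(-2 \right)} + 31} = 99 \frac{30 + 49}{39 + \left(48 - 5\right)} + \sqrt{-2 + 31} = 99 \frac{79}{39 + 43} + \sqrt{29} = 99 \cdot \frac{79}{82} + \sqrt{29} = \frac{7821}{82} + \sqrt{29}$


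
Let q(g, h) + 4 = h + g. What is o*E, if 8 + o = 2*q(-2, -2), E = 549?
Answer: -13176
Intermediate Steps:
q(g, h) = -4 + g + h (q(g, h) = -4 + (h + g) = -4 + (g + h) = -4 + g + h)
o = -24 (o = -8 + 2*(-4 - 2 - 2) = -8 + 2*(-8) = -8 - 16 = -24)
o*E = -24*549 = -13176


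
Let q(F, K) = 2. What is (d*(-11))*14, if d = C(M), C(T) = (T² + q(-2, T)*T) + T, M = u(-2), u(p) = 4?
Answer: -4312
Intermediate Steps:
M = 4
C(T) = T² + 3*T (C(T) = (T² + 2*T) + T = T² + 3*T)
d = 28 (d = 4*(3 + 4) = 4*7 = 28)
(d*(-11))*14 = (28*(-11))*14 = -308*14 = -4312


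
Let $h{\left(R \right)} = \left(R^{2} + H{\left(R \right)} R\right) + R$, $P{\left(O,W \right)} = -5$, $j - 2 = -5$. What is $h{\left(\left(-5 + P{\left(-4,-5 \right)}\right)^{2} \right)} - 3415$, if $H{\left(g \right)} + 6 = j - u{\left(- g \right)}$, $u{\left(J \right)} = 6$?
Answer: $5185$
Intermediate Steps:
$j = -3$ ($j = 2 - 5 = -3$)
$H{\left(g \right)} = -15$ ($H{\left(g \right)} = -6 - 9 = -15$)
$h{\left(R \right)} = R^{2} - 14 R$ ($h{\left(R \right)} = \left(R^{2} - 15 R\right) + R = R^{2} - 14 R$)
$h{\left(\left(-5 + P{\left(-4,-5 \right)}\right)^{2} \right)} - 3415 = \left(-5 - 5\right)^{2} \left(-14 + \left(-5 - 5\right)^{2}\right) - 3415 = \left(-10\right)^{2} \left(-14 + \left(-10\right)^{2}\right) - 3415 = 100 \left(-14 + 100\right) - 3415 = 100 \cdot 86 - 3415 = 8600 - 3415 = 5185$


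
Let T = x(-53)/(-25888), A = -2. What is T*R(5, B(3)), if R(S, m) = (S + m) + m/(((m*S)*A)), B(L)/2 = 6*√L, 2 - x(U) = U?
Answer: -539/51776 - 165*√3/6472 ≈ -0.054568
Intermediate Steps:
x(U) = 2 - U
B(L) = 12*√L (B(L) = 2*(6*√L) = 12*√L)
R(S, m) = S + m - 1/(2*S) (R(S, m) = (S + m) + m/(((m*S)*(-2))) = (S + m) + m/(((S*m)*(-2))) = (S + m) + m/((-2*S*m)) = (S + m) + m*(-1/(2*S*m)) = (S + m) - 1/(2*S) = S + m - 1/(2*S))
T = -55/25888 (T = (2 - 1*(-53))/(-25888) = (2 + 53)*(-1/25888) = 55*(-1/25888) = -55/25888 ≈ -0.0021245)
T*R(5, B(3)) = -55*(5 + 12*√3 - ½/5)/25888 = -55*(5 + 12*√3 - ½*⅕)/25888 = -55*(5 + 12*√3 - ⅒)/25888 = -55*(49/10 + 12*√3)/25888 = -539/51776 - 165*√3/6472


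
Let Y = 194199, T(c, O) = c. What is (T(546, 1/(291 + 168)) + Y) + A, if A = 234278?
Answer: 429023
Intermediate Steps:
(T(546, 1/(291 + 168)) + Y) + A = (546 + 194199) + 234278 = 194745 + 234278 = 429023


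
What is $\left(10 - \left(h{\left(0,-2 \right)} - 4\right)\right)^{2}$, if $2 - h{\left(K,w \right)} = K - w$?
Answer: $196$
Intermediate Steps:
$h{\left(K,w \right)} = 2 + w - K$ ($h{\left(K,w \right)} = 2 - \left(K - w\right) = 2 + w - K$)
$\left(10 - \left(h{\left(0,-2 \right)} - 4\right)\right)^{2} = \left(10 - \left(\left(2 - 2 - 0\right) - 4\right)\right)^{2} = \left(10 - \left(\left(2 - 2 + 0\right) - 4\right)\right)^{2} = \left(10 - \left(0 - 4\right)\right)^{2} = \left(10 - -4\right)^{2} = \left(10 + 4\right)^{2} = 14^{2} = 196$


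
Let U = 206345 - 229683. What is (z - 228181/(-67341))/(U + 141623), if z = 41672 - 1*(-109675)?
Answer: 10192086508/7965430185 ≈ 1.2795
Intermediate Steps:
U = -23338
z = 151347 (z = 41672 + 109675 = 151347)
(z - 228181/(-67341))/(U + 141623) = (151347 - 228181/(-67341))/(-23338 + 141623) = (151347 - 228181*(-1/67341))/118285 = (151347 + 228181/67341)*(1/118285) = (10192086508/67341)*(1/118285) = 10192086508/7965430185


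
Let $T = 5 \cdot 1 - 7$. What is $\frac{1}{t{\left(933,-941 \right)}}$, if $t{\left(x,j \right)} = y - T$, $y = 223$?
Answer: $\frac{1}{225} \approx 0.0044444$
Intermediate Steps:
$T = -2$ ($T = 5 - 7 = -2$)
$t{\left(x,j \right)} = 225$ ($t{\left(x,j \right)} = 223 - -2 = 223 + 2 = 225$)
$\frac{1}{t{\left(933,-941 \right)}} = \frac{1}{225}$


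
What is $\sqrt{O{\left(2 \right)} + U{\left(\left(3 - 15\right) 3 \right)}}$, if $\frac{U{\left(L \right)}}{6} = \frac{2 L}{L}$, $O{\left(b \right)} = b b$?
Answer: $4$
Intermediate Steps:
$O{\left(b \right)} = b^{2}$
$U{\left(L \right)} = 12$ ($U{\left(L \right)} = 6 \frac{2 L}{L} = 6 \cdot 2 = 12$)
$\sqrt{O{\left(2 \right)} + U{\left(\left(3 - 15\right) 3 \right)}} = \sqrt{2^{2} + 12} = \sqrt{4 + 12} = \sqrt{16} = 4$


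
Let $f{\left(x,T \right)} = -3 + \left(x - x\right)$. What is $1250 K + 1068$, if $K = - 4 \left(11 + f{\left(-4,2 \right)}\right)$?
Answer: $-38932$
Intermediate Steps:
$f{\left(x,T \right)} = -3$ ($f{\left(x,T \right)} = -3 + 0 = -3$)
$K = -32$ ($K = - 4 \left(11 - 3\right) = \left(-4\right) 8 = -32$)
$1250 K + 1068 = 1250 \left(-32\right) + 1068 = -40000 + 1068 = -38932$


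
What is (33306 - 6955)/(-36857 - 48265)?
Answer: -26351/85122 ≈ -0.30957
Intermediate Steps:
(33306 - 6955)/(-36857 - 48265) = 26351/(-85122) = 26351*(-1/85122) = -26351/85122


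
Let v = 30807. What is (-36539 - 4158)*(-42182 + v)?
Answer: 462928375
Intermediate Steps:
(-36539 - 4158)*(-42182 + v) = (-36539 - 4158)*(-42182 + 30807) = -40697*(-11375) = 462928375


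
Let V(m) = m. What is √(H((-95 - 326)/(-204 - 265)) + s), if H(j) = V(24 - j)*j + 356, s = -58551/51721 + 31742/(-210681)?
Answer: √46543926218101262844718/11134031391 ≈ 19.377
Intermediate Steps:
s = -13977311213/10896632001 (s = -58551*1/51721 + 31742*(-1/210681) = -58551/51721 - 31742/210681 = -13977311213/10896632001 ≈ -1.2827)
H(j) = 356 + j*(24 - j) (H(j) = (24 - j)*j + 356 = j*(24 - j) + 356 = 356 + j*(24 - j))
√(H((-95 - 326)/(-204 - 265)) + s) = √((356 - (-95 - 326)/(-204 - 265)*(-24 + (-95 - 326)/(-204 - 265))) - 13977311213/10896632001) = √((356 - (-421/(-469))*(-24 - 421/(-469))) - 13977311213/10896632001) = √((356 - (-421*(-1/469))*(-24 - 421*(-1/469))) - 13977311213/10896632001) = √((356 - 1*421/469*(-24 + 421/469)) - 13977311213/10896632001) = √((356 - 1*421/469*(-10835/469)) - 13977311213/10896632001) = √((356 + 4561535/219961) - 13977311213/10896632001) = √(82867651/219961 - 13977311213/10896632001) = √(899903834382576958/2396834071571961) = √46543926218101262844718/11134031391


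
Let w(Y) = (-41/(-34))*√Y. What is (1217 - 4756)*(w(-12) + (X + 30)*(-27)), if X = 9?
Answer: 3726567 - 145099*I*√3/17 ≈ 3.7266e+6 - 14783.0*I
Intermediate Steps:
w(Y) = 41*√Y/34 (w(Y) = (-41*(-1/34))*√Y = 41*√Y/34)
(1217 - 4756)*(w(-12) + (X + 30)*(-27)) = (1217 - 4756)*(41*√(-12)/34 + (9 + 30)*(-27)) = -3539*(41*(2*I*√3)/34 + 39*(-27)) = -3539*(41*I*√3/17 - 1053) = -3539*(-1053 + 41*I*√3/17) = 3726567 - 145099*I*√3/17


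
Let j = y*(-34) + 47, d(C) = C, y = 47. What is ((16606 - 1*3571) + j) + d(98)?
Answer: 11582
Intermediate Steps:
j = -1551 (j = 47*(-34) + 47 = -1598 + 47 = -1551)
((16606 - 1*3571) + j) + d(98) = ((16606 - 1*3571) - 1551) + 98 = ((16606 - 3571) - 1551) + 98 = (13035 - 1551) + 98 = 11484 + 98 = 11582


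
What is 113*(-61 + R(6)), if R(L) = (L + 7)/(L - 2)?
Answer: -26103/4 ≈ -6525.8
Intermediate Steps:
R(L) = (7 + L)/(-2 + L)
113*(-61 + R(6)) = 113*(-61 + (7 + 6)/(-2 + 6)) = 113*(-61 + 13/4) = 113*(-231/4) = -26103/4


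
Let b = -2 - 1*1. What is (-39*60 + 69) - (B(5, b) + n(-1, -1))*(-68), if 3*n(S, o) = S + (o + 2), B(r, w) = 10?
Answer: -1591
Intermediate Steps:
b = -3 (b = -2 - 1 = -3)
n(S, o) = ⅔ + S/3 + o/3 (n(S, o) = (S + (o + 2))/3 = (S + (2 + o))/3 = (2 + S + o)/3 = ⅔ + S/3 + o/3)
(-39*60 + 69) - (B(5, b) + n(-1, -1))*(-68) = (-39*60 + 69) - (10 + (⅔ + (⅓)*(-1) + (⅓)*(-1)))*(-68) = (-2340 + 69) - (10 + (⅔ - ⅓ - ⅓))*(-68) = -2271 - (10 + 0)*(-68) = -2271 - 10*(-68) = -2271 - 1*(-680) = -2271 + 680 = -1591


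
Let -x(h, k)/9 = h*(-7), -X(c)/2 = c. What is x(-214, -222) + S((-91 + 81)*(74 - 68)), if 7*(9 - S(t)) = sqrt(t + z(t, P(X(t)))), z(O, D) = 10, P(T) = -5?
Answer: -13473 - 5*I*sqrt(2)/7 ≈ -13473.0 - 1.0102*I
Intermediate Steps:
X(c) = -2*c
x(h, k) = 63*h (x(h, k) = -9*h*(-7) = -(-63)*h = 63*h)
S(t) = 9 - sqrt(10 + t)/7 (S(t) = 9 - sqrt(t + 10)/7 = 9 - sqrt(10 + t)/7)
x(-214, -222) + S((-91 + 81)*(74 - 68)) = 63*(-214) + (9 - sqrt(10 + (-91 + 81)*(74 - 68))/7) = -13482 + (9 - sqrt(10 - 10*6)/7) = -13482 + (9 - sqrt(10 - 60)/7) = -13482 + (9 - 5*I*sqrt(2)/7) = -13473 - 5*I*sqrt(2)/7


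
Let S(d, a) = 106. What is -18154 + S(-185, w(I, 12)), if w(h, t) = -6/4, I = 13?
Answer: -18048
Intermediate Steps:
w(h, t) = -3/2 (w(h, t) = -6*1/4 = -3/2)
-18154 + S(-185, w(I, 12)) = -18154 + 106 = -18048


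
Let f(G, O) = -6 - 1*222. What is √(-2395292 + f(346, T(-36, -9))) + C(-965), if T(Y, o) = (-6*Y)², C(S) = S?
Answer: -965 + 8*I*√37430 ≈ -965.0 + 1547.7*I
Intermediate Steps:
T(Y, o) = 36*Y²
f(G, O) = -228 (f(G, O) = -6 - 222 = -228)
√(-2395292 + f(346, T(-36, -9))) + C(-965) = √(-2395292 - 228) - 965 = √(-2395520) - 965 = 8*I*√37430 - 965 = -965 + 8*I*√37430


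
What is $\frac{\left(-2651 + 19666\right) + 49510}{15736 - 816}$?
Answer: $\frac{13305}{2984} \approx 4.4588$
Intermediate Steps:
$\frac{\left(-2651 + 19666\right) + 49510}{15736 - 816} = \frac{17015 + 49510}{14920} = 66525 \cdot \frac{1}{14920} = \frac{13305}{2984}$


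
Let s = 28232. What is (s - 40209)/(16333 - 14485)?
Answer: -1711/264 ≈ -6.4811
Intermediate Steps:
(s - 40209)/(16333 - 14485) = (28232 - 40209)/(16333 - 14485) = -11977/1848 = -11977*1/1848 = -1711/264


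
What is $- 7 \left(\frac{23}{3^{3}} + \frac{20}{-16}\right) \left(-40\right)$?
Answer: $- \frac{3010}{27} \approx -111.48$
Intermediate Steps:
$- 7 \left(\frac{23}{3^{3}} + \frac{20}{-16}\right) \left(-40\right) = - 7 \left(\frac{23}{27} + 20 \left(- \frac{1}{16}\right)\right) \left(-40\right) = - 7 \left(23 \cdot \frac{1}{27} - \frac{5}{4}\right) \left(-40\right) = - 7 \left(\frac{23}{27} - \frac{5}{4}\right) \left(-40\right) = \left(-7\right) \left(- \frac{43}{108}\right) \left(-40\right) = \frac{301}{108} \left(-40\right) = - \frac{3010}{27}$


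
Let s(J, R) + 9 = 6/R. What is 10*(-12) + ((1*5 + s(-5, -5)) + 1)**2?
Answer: -2559/25 ≈ -102.36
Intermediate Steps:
s(J, R) = -9 + 6/R
10*(-12) + ((1*5 + s(-5, -5)) + 1)**2 = 10*(-12) + ((1*5 + (-9 + 6/(-5))) + 1)**2 = -120 + ((5 + (-9 + 6*(-1/5))) + 1)**2 = -120 + ((5 + (-9 - 6/5)) + 1)**2 = -120 + ((5 - 51/5) + 1)**2 = -120 + (-26/5 + 1)**2 = -120 + (-21/5)**2 = -120 + 441/25 = -2559/25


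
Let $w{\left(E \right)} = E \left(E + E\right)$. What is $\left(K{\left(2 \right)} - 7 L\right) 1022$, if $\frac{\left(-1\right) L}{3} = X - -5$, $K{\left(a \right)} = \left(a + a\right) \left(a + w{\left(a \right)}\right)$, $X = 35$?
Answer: $899360$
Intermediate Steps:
$w{\left(E \right)} = 2 E^{2}$ ($w{\left(E \right)} = E 2 E = 2 E^{2}$)
$K{\left(a \right)} = 2 a \left(a + 2 a^{2}\right)$ ($K{\left(a \right)} = \left(a + a\right) \left(a + 2 a^{2}\right) = 2 a \left(a + 2 a^{2}\right)$)
$L = -120$ ($L = - 3 \left(35 - -5\right) = - 3 \left(35 + 5\right) = \left(-3\right) 40 = -120$)
$\left(K{\left(2 \right)} - 7 L\right) 1022 = \left(2^{2} \left(2 + 4 \cdot 2\right) - -840\right) 1022 = \left(4 \left(2 + 8\right) + 840\right) 1022 = \left(4 \cdot 10 + 840\right) 1022 = \left(40 + 840\right) 1022 = 880 \cdot 1022 = 899360$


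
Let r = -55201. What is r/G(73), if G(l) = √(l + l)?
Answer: -55201*√146/146 ≈ -4568.5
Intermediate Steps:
G(l) = √2*√l (G(l) = √(2*l) = √2*√l)
r/G(73) = -55201*√146/146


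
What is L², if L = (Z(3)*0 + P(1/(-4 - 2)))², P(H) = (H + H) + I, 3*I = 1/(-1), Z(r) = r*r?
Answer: 16/81 ≈ 0.19753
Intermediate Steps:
Z(r) = r²
I = -⅓ (I = (⅓)/(-1) = (⅓)*(-1) = -⅓ ≈ -0.33333)
P(H) = -⅓ + 2*H (P(H) = (H + H) - ⅓ = 2*H - ⅓ = -⅓ + 2*H)
L = 4/9 (L = (3²*0 + (-⅓ + 2/(-4 - 2)))² = (9*0 + (-⅓ + 2/(-6)))² = (0 + (-⅓ + 2*(-⅙)))² = (0 + (-⅓ - ⅓))² = (0 - ⅔)² = (-⅔)² = 4/9 ≈ 0.44444)
L² = (4/9)² = 16/81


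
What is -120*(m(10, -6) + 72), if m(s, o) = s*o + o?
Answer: -720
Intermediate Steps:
m(s, o) = o + o*s (m(s, o) = o*s + o = o + o*s)
-120*(m(10, -6) + 72) = -120*(-6*(1 + 10) + 72) = -120*(-6*11 + 72) = -120*(-66 + 72) = -120*6 = -720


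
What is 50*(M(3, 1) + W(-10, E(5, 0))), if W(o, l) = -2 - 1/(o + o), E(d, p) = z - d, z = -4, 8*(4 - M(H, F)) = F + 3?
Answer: 155/2 ≈ 77.500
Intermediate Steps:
M(H, F) = 29/8 - F/8 (M(H, F) = 4 - (F + 3)/8 = 4 - (3 + F)/8 = 4 + (-3/8 - F/8) = 29/8 - F/8)
E(d, p) = -4 - d
W(o, l) = -2 - 1/(2*o)
50*(M(3, 1) + W(-10, E(5, 0))) = 50*((29/8 - 1/8*1) + (-2 - 1/2/(-10))) = 50*((29/8 - 1/8) + (-2 - 1/2*(-1/10))) = 50*(7/2 + (-2 + 1/20)) = 50*(7/2 - 39/20) = 50*(31/20) = 155/2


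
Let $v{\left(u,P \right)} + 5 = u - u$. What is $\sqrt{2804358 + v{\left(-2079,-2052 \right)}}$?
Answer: $\sqrt{2804353} \approx 1674.6$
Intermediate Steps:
$v{\left(u,P \right)} = -5$ ($v{\left(u,P \right)} = -5 + \left(u - u\right) = -5 + 0 = -5$)
$\sqrt{2804358 + v{\left(-2079,-2052 \right)}} = \sqrt{2804358 - 5} = \sqrt{2804353}$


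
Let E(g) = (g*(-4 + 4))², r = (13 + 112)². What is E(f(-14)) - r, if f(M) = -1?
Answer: -15625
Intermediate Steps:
r = 15625 (r = 125² = 15625)
E(g) = 0 (E(g) = (g*0)² = 0² = 0)
E(f(-14)) - r = 0 - 1*15625 = 0 - 15625 = -15625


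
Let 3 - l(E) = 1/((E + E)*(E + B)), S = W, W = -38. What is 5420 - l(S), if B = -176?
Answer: 88102089/16264 ≈ 5417.0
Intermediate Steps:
S = -38
l(E) = 3 - 1/(2*E*(-176 + E)) (l(E) = 3 - 1/((E + E)*(E - 176)) = 3 - 1/((2*E)*(-176 + E)) = 3 - 1/(2*E*(-176 + E)))
5420 - l(S) = 5420 - (-1 - 1056*(-38) + 6*(-38)**2)/(2*(-38)*(-176 - 38)) = 5420 - (-1)*(-1 + 40128 + 6*1444)/(2*38*(-214)) = 5420 - (-1)*(-1)*(-1 + 40128 + 8664)/(2*38*214) = 5420 - (-1)*(-1)*48791/(2*38*214) = 5420 - 1*48791/16264 = 5420 - 48791/16264 = 88102089/16264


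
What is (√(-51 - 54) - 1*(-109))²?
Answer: (109 + I*√105)² ≈ 11776.0 + 2233.8*I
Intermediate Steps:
(√(-51 - 54) - 1*(-109))² = (√(-105) + 109)² = (I*√105 + 109)² = (109 + I*√105)²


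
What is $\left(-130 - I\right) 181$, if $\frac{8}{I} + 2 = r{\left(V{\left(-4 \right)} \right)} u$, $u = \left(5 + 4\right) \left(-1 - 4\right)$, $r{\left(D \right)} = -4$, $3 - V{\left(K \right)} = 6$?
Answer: $- \frac{2094894}{89} \approx -23538.0$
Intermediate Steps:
$V{\left(K \right)} = -3$ ($V{\left(K \right)} = 3 - 6 = -3$)
$u = -45$ ($u = 9 \left(-5\right) = -45$)
$I = \frac{4}{89}$ ($I = \frac{8}{-2 - -180} = \frac{8}{-2 + 180} = \frac{8}{178} = 8 \cdot \frac{1}{178} = \frac{4}{89} \approx 0.044944$)
$\left(-130 - I\right) 181 = \left(-130 - \frac{4}{89}\right) 181 = \left(- \frac{11574}{89}\right) 181 = - \frac{2094894}{89}$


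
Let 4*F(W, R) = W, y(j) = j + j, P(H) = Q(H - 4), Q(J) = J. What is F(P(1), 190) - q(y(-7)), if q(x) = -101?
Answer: 401/4 ≈ 100.25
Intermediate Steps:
P(H) = -4 + H (P(H) = H - 4 = -4 + H)
y(j) = 2*j
F(W, R) = W/4
F(P(1), 190) - q(y(-7)) = (-4 + 1)/4 - 1*(-101) = (¼)*(-3) + 101 = -¾ + 101 = 401/4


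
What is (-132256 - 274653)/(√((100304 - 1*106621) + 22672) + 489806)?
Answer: -199306469654/239909901281 + 406909*√16355/239909901281 ≈ -0.83054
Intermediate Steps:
(-132256 - 274653)/(√((100304 - 1*106621) + 22672) + 489806) = -406909/(√((100304 - 106621) + 22672) + 489806) = -406909/(√(-6317 + 22672) + 489806) = -406909/(√16355 + 489806) = -406909/(489806 + √16355)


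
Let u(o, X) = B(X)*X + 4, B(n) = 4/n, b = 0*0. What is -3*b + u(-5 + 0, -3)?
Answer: 8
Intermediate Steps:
b = 0
u(o, X) = 8 (u(o, X) = (4/X)*X + 4 = 4 + 4 = 8)
-3*b + u(-5 + 0, -3) = -3*0 + 8 = 0 + 8 = 8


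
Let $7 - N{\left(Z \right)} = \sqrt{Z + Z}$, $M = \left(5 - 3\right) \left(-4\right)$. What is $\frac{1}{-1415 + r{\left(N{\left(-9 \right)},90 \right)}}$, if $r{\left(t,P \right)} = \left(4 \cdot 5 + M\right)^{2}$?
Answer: $- \frac{1}{1271} \approx -0.00078678$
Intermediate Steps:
$M = -8$ ($M = 2 \left(-4\right) = -8$)
$N{\left(Z \right)} = 7 - \sqrt{2} \sqrt{Z}$ ($N{\left(Z \right)} = 7 - \sqrt{Z + Z} = 7 - \sqrt{2 Z} = 7 - \sqrt{2} \sqrt{Z}$)
$r{\left(t,P \right)} = 144$ ($r{\left(t,P \right)} = \left(4 \cdot 5 - 8\right)^{2} = \left(20 - 8\right)^{2} = 12^{2} = 144$)
$\frac{1}{-1415 + r{\left(N{\left(-9 \right)},90 \right)}} = \frac{1}{-1415 + 144} = \frac{1}{-1271} = - \frac{1}{1271}$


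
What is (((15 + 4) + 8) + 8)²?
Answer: 1225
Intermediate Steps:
(((15 + 4) + 8) + 8)² = ((19 + 8) + 8)² = (27 + 8)² = 35² = 1225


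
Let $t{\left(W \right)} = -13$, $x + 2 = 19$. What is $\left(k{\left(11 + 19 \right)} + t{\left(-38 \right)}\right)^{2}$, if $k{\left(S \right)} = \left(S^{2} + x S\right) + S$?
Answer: $2036329$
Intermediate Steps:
$x = 17$ ($x = -2 + 19 = 17$)
$k{\left(S \right)} = S^{2} + 18 S$ ($k{\left(S \right)} = \left(S^{2} + 17 S\right) + S = S^{2} + 18 S$)
$\left(k{\left(11 + 19 \right)} + t{\left(-38 \right)}\right)^{2} = \left(\left(11 + 19\right) \left(18 + \left(11 + 19\right)\right) - 13\right)^{2} = \left(30 \left(18 + 30\right) - 13\right)^{2} = \left(30 \cdot 48 - 13\right)^{2} = \left(1440 - 13\right)^{2} = 1427^{2} = 2036329$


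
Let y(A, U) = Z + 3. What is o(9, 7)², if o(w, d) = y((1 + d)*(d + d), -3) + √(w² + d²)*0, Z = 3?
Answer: 36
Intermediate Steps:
y(A, U) = 6 (y(A, U) = 3 + 3 = 6)
o(w, d) = 6 (o(w, d) = 6 + √(w² + d²)*0 = 6 + √(d² + w²)*0 = 6 + 0 = 6)
o(9, 7)² = 6² = 36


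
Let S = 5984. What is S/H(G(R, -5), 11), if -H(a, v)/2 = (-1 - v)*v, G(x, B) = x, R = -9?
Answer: 68/3 ≈ 22.667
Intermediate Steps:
H(a, v) = -2*v*(-1 - v) (H(a, v) = -2*(-1 - v)*v = -2*v*(-1 - v))
S/H(G(R, -5), 11) = 5984/((2*11*(1 + 11))) = 5984/((2*11*12)) = 5984/264 = 5984*(1/264) = 68/3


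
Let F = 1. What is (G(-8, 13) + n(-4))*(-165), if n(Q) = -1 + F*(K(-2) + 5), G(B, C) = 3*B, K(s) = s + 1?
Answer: 3465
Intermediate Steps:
K(s) = 1 + s
n(Q) = 3 (n(Q) = -1 + 1*((1 - 2) + 5) = -1 + 1*(-1 + 5) = -1 + 1*4 = -1 + 4 = 3)
(G(-8, 13) + n(-4))*(-165) = (3*(-8) + 3)*(-165) = (-24 + 3)*(-165) = -21*(-165) = 3465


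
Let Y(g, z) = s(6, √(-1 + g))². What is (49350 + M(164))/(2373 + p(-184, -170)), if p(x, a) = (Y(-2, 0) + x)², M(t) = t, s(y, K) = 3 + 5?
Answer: 49514/16773 ≈ 2.9520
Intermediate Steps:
s(y, K) = 8
Y(g, z) = 64 (Y(g, z) = 8² = 64)
p(x, a) = (64 + x)²
(49350 + M(164))/(2373 + p(-184, -170)) = (49350 + 164)/(2373 + (64 - 184)²) = 49514/(2373 + (-120)²) = 49514/(2373 + 14400) = 49514/16773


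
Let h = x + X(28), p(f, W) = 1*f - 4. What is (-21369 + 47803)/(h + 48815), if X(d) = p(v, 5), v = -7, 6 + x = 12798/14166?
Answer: 20803558/38404737 ≈ 0.54169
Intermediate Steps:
x = -4011/787 (x = -6 + 12798/14166 = -6 + 12798*(1/14166) = -6 + 711/787 = -4011/787 ≈ -5.0966)
p(f, W) = -4 + f (p(f, W) = f - 4 = -4 + f)
X(d) = -11 (X(d) = -4 - 7 = -11)
h = -12668/787 (h = -4011/787 - 11 = -12668/787 ≈ -16.097)
(-21369 + 47803)/(h + 48815) = (-21369 + 47803)/(-12668/787 + 48815) = 26434/(38404737/787) = 26434*(787/38404737) = 20803558/38404737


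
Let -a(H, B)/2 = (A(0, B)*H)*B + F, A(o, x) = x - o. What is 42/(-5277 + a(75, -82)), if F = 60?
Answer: -14/337999 ≈ -4.1420e-5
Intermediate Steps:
a(H, B) = -120 - 2*H*B**2 (a(H, B) = -2*(((B - 1*0)*H)*B + 60) = -2*(((B + 0)*H)*B + 60) = -2*((B*H)*B + 60) = -2*(H*B**2 + 60) = -2*(60 + H*B**2) = -120 - 2*H*B**2)
42/(-5277 + a(75, -82)) = 42/(-5277 + (-120 - 2*75*(-82)**2)) = 42/(-5277 + (-120 - 2*75*6724)) = 42/(-5277 + (-120 - 1008600)) = 42/(-5277 - 1008720) = 42/(-1013997) = 42*(-1/1013997) = -14/337999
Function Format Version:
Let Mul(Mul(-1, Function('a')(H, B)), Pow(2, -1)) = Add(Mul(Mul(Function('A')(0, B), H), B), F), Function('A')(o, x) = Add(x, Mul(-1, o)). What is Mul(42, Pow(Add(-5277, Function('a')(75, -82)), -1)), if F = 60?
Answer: Rational(-14, 337999) ≈ -4.1420e-5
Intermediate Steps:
Function('a')(H, B) = Add(-120, Mul(-2, H, Pow(B, 2))) (Function('a')(H, B) = Mul(-2, Add(Mul(Mul(Add(B, Mul(-1, 0)), H), B), 60)) = Mul(-2, Add(Mul(Mul(Add(B, 0), H), B), 60)) = Mul(-2, Add(Mul(Mul(B, H), B), 60)) = Mul(-2, Add(Mul(H, Pow(B, 2)), 60)) = Mul(-2, Add(60, Mul(H, Pow(B, 2)))) = Add(-120, Mul(-2, H, Pow(B, 2))))
Mul(42, Pow(Add(-5277, Function('a')(75, -82)), -1)) = Mul(42, Pow(Add(-5277, Add(-120, Mul(-2, 75, Pow(-82, 2)))), -1)) = Mul(42, Pow(Add(-5277, Add(-120, Mul(-2, 75, 6724))), -1)) = Mul(42, Pow(Add(-5277, Add(-120, -1008600)), -1)) = Mul(42, Pow(Add(-5277, -1008720), -1)) = Mul(42, Pow(-1013997, -1)) = Mul(42, Rational(-1, 1013997)) = Rational(-14, 337999)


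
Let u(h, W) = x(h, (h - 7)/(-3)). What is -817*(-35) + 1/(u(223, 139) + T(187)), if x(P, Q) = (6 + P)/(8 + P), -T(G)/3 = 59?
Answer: 1162615279/40658 ≈ 28595.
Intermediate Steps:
T(G) = -177 (T(G) = -3*59 = -177)
x(P, Q) = (6 + P)/(8 + P)
u(h, W) = (6 + h)/(8 + h)
-817*(-35) + 1/(u(223, 139) + T(187)) = -817*(-35) + 1/((6 + 223)/(8 + 223) - 177) = 28595 + 1/(229/231 - 177) = 28595 + 1/(-40658/231) = 28595 - 231/40658 = 1162615279/40658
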